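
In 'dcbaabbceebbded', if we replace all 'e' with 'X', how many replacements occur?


re.sub('e', 'X', text) replaces every occurrence of 'e' with 'X'.
Text: 'dcbaabbceebbded'
Scanning for 'e':
  pos 8: 'e' -> replacement #1
  pos 9: 'e' -> replacement #2
  pos 13: 'e' -> replacement #3
Total replacements: 3

3


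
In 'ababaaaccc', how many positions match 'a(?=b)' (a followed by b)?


Lookahead 'a(?=b)' matches 'a' only when followed by 'b'.
String: 'ababaaaccc'
Checking each position where char is 'a':
  pos 0: 'a' -> MATCH (next='b')
  pos 2: 'a' -> MATCH (next='b')
  pos 4: 'a' -> no (next='a')
  pos 5: 'a' -> no (next='a')
  pos 6: 'a' -> no (next='c')
Matching positions: [0, 2]
Count: 2

2


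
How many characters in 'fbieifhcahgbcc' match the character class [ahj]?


Character class [ahj] matches any of: {a, h, j}
Scanning string 'fbieifhcahgbcc' character by character:
  pos 0: 'f' -> no
  pos 1: 'b' -> no
  pos 2: 'i' -> no
  pos 3: 'e' -> no
  pos 4: 'i' -> no
  pos 5: 'f' -> no
  pos 6: 'h' -> MATCH
  pos 7: 'c' -> no
  pos 8: 'a' -> MATCH
  pos 9: 'h' -> MATCH
  pos 10: 'g' -> no
  pos 11: 'b' -> no
  pos 12: 'c' -> no
  pos 13: 'c' -> no
Total matches: 3

3


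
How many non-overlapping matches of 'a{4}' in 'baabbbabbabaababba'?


Pattern 'a{4}' matches exactly 4 consecutive a's (greedy, non-overlapping).
String: 'baabbbabbabaababba'
Scanning for runs of a's:
  Run at pos 1: 'aa' (length 2) -> 0 match(es)
  Run at pos 6: 'a' (length 1) -> 0 match(es)
  Run at pos 9: 'a' (length 1) -> 0 match(es)
  Run at pos 11: 'aa' (length 2) -> 0 match(es)
  Run at pos 14: 'a' (length 1) -> 0 match(es)
  Run at pos 17: 'a' (length 1) -> 0 match(es)
Matches found: []
Total: 0

0


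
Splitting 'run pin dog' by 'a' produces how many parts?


Splitting by 'a' breaks the string at each occurrence of the separator.
Text: 'run pin dog'
Parts after split:
  Part 1: 'run pin dog'
Total parts: 1

1


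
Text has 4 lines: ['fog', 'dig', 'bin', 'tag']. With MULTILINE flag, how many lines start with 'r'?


With MULTILINE flag, ^ matches the start of each line.
Lines: ['fog', 'dig', 'bin', 'tag']
Checking which lines start with 'r':
  Line 1: 'fog' -> no
  Line 2: 'dig' -> no
  Line 3: 'bin' -> no
  Line 4: 'tag' -> no
Matching lines: []
Count: 0

0


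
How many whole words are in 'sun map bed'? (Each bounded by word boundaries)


Word boundaries (\b) mark the start/end of each word.
Text: 'sun map bed'
Splitting by whitespace:
  Word 1: 'sun'
  Word 2: 'map'
  Word 3: 'bed'
Total whole words: 3

3


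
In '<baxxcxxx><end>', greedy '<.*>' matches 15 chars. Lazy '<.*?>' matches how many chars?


Greedy '<.*>' tries to match as MUCH as possible.
Lazy '<.*?>' tries to match as LITTLE as possible.

String: '<baxxcxxx><end>'
Greedy '<.*>' starts at first '<' and extends to the LAST '>': '<baxxcxxx><end>' (15 chars)
Lazy '<.*?>' starts at first '<' and stops at the FIRST '>': '<baxxcxxx>' (10 chars)

10


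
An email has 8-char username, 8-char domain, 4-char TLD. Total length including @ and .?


An email address has format: username@domain.tld
Username length: 8
'@' character: 1
Domain length: 8
'.' character: 1
TLD length: 4
Total = 8 + 1 + 8 + 1 + 4 = 22

22


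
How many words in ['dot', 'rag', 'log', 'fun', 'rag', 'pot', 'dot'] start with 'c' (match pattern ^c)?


Pattern ^c anchors to start of word. Check which words begin with 'c':
  'dot' -> no
  'rag' -> no
  'log' -> no
  'fun' -> no
  'rag' -> no
  'pot' -> no
  'dot' -> no
Matching words: []
Count: 0

0


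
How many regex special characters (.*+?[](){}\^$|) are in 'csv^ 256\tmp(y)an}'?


Regex special characters are: . * + ? [ ] ( ) { } \ ^ $ |
Scanning 'csv^ 256\tmp(y)an}':
  pos 3: '^' -> SPECIAL
  pos 8: '\' -> SPECIAL
  pos 12: '(' -> SPECIAL
  pos 14: ')' -> SPECIAL
  pos 17: '}' -> SPECIAL
Special chars found: ['^', '\\', '(', ')', '}']
Total: 5

5


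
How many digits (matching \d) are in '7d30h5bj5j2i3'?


\d matches any digit 0-9.
Scanning '7d30h5bj5j2i3':
  pos 0: '7' -> DIGIT
  pos 2: '3' -> DIGIT
  pos 3: '0' -> DIGIT
  pos 5: '5' -> DIGIT
  pos 8: '5' -> DIGIT
  pos 10: '2' -> DIGIT
  pos 12: '3' -> DIGIT
Digits found: ['7', '3', '0', '5', '5', '2', '3']
Total: 7

7


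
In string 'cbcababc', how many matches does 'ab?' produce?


Pattern 'ab?' matches 'a' optionally followed by 'b'.
String: 'cbcababc'
Scanning left to right for 'a' then checking next char:
  Match 1: 'ab' (a followed by b)
  Match 2: 'ab' (a followed by b)
Total matches: 2

2


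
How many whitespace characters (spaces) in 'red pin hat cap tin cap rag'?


\s matches whitespace characters (spaces, tabs, etc.).
Text: 'red pin hat cap tin cap rag'
This text has 7 words separated by spaces.
Number of spaces = number of words - 1 = 7 - 1 = 6

6


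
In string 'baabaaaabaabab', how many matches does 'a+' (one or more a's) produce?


Pattern 'a+' matches one or more consecutive a's.
String: 'baabaaaabaabab'
Scanning for runs of a:
  Match 1: 'aa' (length 2)
  Match 2: 'aaaa' (length 4)
  Match 3: 'aa' (length 2)
  Match 4: 'a' (length 1)
Total matches: 4

4


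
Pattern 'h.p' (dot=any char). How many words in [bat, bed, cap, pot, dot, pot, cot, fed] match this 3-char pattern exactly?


Pattern 'h.p' means: starts with 'h', any single char, ends with 'p'.
Checking each word (must be exactly 3 chars):
  'bat' (len=3): no
  'bed' (len=3): no
  'cap' (len=3): no
  'pot' (len=3): no
  'dot' (len=3): no
  'pot' (len=3): no
  'cot' (len=3): no
  'fed' (len=3): no
Matching words: []
Total: 0

0


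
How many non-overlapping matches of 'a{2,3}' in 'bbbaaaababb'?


Pattern 'a{2,3}' matches between 2 and 3 consecutive a's (greedy).
String: 'bbbaaaababb'
Finding runs of a's and applying greedy matching:
  Run at pos 3: 'aaaa' (length 4)
  Run at pos 8: 'a' (length 1)
Matches: ['aaa']
Count: 1

1


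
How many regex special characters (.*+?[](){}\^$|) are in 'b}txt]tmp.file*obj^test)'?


Regex special characters are: . * + ? [ ] ( ) { } \ ^ $ |
Scanning 'b}txt]tmp.file*obj^test)':
  pos 1: '}' -> SPECIAL
  pos 5: ']' -> SPECIAL
  pos 9: '.' -> SPECIAL
  pos 14: '*' -> SPECIAL
  pos 18: '^' -> SPECIAL
  pos 23: ')' -> SPECIAL
Special chars found: ['}', ']', '.', '*', '^', ')']
Total: 6

6


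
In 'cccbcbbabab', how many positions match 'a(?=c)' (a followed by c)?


Lookahead 'a(?=c)' matches 'a' only when followed by 'c'.
String: 'cccbcbbabab'
Checking each position where char is 'a':
  pos 7: 'a' -> no (next='b')
  pos 9: 'a' -> no (next='b')
Matching positions: []
Count: 0

0


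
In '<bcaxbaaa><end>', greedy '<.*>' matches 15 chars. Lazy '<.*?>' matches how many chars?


Greedy '<.*>' tries to match as MUCH as possible.
Lazy '<.*?>' tries to match as LITTLE as possible.

String: '<bcaxbaaa><end>'
Greedy '<.*>' starts at first '<' and extends to the LAST '>': '<bcaxbaaa><end>' (15 chars)
Lazy '<.*?>' starts at first '<' and stops at the FIRST '>': '<bcaxbaaa>' (10 chars)

10


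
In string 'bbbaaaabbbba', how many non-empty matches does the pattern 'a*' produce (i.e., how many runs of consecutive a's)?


Pattern 'a*' matches zero or more a's. We want non-empty runs of consecutive a's.
String: 'bbbaaaabbbba'
Walking through the string to find runs of a's:
  Run 1: positions 3-6 -> 'aaaa'
  Run 2: positions 11-11 -> 'a'
Non-empty runs found: ['aaaa', 'a']
Count: 2

2


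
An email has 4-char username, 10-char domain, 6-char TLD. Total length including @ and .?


An email address has format: username@domain.tld
Username length: 4
'@' character: 1
Domain length: 10
'.' character: 1
TLD length: 6
Total = 4 + 1 + 10 + 1 + 6 = 22

22


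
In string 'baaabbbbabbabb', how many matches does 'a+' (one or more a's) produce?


Pattern 'a+' matches one or more consecutive a's.
String: 'baaabbbbabbabb'
Scanning for runs of a:
  Match 1: 'aaa' (length 3)
  Match 2: 'a' (length 1)
  Match 3: 'a' (length 1)
Total matches: 3

3


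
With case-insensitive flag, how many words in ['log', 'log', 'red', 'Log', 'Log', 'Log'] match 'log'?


Case-insensitive matching: compare each word's lowercase form to 'log'.
  'log' -> lower='log' -> MATCH
  'log' -> lower='log' -> MATCH
  'red' -> lower='red' -> no
  'Log' -> lower='log' -> MATCH
  'Log' -> lower='log' -> MATCH
  'Log' -> lower='log' -> MATCH
Matches: ['log', 'log', 'Log', 'Log', 'Log']
Count: 5

5


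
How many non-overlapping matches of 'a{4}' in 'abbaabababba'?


Pattern 'a{4}' matches exactly 4 consecutive a's (greedy, non-overlapping).
String: 'abbaabababba'
Scanning for runs of a's:
  Run at pos 0: 'a' (length 1) -> 0 match(es)
  Run at pos 3: 'aa' (length 2) -> 0 match(es)
  Run at pos 6: 'a' (length 1) -> 0 match(es)
  Run at pos 8: 'a' (length 1) -> 0 match(es)
  Run at pos 11: 'a' (length 1) -> 0 match(es)
Matches found: []
Total: 0

0


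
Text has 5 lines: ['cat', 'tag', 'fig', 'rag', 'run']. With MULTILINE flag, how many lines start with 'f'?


With MULTILINE flag, ^ matches the start of each line.
Lines: ['cat', 'tag', 'fig', 'rag', 'run']
Checking which lines start with 'f':
  Line 1: 'cat' -> no
  Line 2: 'tag' -> no
  Line 3: 'fig' -> MATCH
  Line 4: 'rag' -> no
  Line 5: 'run' -> no
Matching lines: ['fig']
Count: 1

1


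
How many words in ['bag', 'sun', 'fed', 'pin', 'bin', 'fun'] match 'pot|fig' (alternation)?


Alternation 'pot|fig' matches either 'pot' or 'fig'.
Checking each word:
  'bag' -> no
  'sun' -> no
  'fed' -> no
  'pin' -> no
  'bin' -> no
  'fun' -> no
Matches: []
Count: 0

0


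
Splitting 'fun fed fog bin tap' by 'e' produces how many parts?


Splitting by 'e' breaks the string at each occurrence of the separator.
Text: 'fun fed fog bin tap'
Parts after split:
  Part 1: 'fun f'
  Part 2: 'd fog bin tap'
Total parts: 2

2


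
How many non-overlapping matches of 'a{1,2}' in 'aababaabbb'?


Pattern 'a{1,2}' matches between 1 and 2 consecutive a's (greedy).
String: 'aababaabbb'
Finding runs of a's and applying greedy matching:
  Run at pos 0: 'aa' (length 2)
  Run at pos 3: 'a' (length 1)
  Run at pos 5: 'aa' (length 2)
Matches: ['aa', 'a', 'aa']
Count: 3

3


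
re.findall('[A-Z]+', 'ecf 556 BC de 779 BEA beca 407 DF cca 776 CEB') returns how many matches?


Pattern '[A-Z]+' finds one or more uppercase letters.
Text: 'ecf 556 BC de 779 BEA beca 407 DF cca 776 CEB'
Scanning for matches:
  Match 1: 'BC'
  Match 2: 'BEA'
  Match 3: 'DF'
  Match 4: 'CEB'
Total matches: 4

4


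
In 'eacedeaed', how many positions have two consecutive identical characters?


Looking for consecutive identical characters in 'eacedeaed':
  pos 0-1: 'e' vs 'a' -> different
  pos 1-2: 'a' vs 'c' -> different
  pos 2-3: 'c' vs 'e' -> different
  pos 3-4: 'e' vs 'd' -> different
  pos 4-5: 'd' vs 'e' -> different
  pos 5-6: 'e' vs 'a' -> different
  pos 6-7: 'a' vs 'e' -> different
  pos 7-8: 'e' vs 'd' -> different
Consecutive identical pairs: []
Count: 0

0


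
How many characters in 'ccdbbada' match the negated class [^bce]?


Negated class [^bce] matches any char NOT in {b, c, e}
Scanning 'ccdbbada':
  pos 0: 'c' -> no (excluded)
  pos 1: 'c' -> no (excluded)
  pos 2: 'd' -> MATCH
  pos 3: 'b' -> no (excluded)
  pos 4: 'b' -> no (excluded)
  pos 5: 'a' -> MATCH
  pos 6: 'd' -> MATCH
  pos 7: 'a' -> MATCH
Total matches: 4

4


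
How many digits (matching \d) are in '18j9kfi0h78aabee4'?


\d matches any digit 0-9.
Scanning '18j9kfi0h78aabee4':
  pos 0: '1' -> DIGIT
  pos 1: '8' -> DIGIT
  pos 3: '9' -> DIGIT
  pos 7: '0' -> DIGIT
  pos 9: '7' -> DIGIT
  pos 10: '8' -> DIGIT
  pos 16: '4' -> DIGIT
Digits found: ['1', '8', '9', '0', '7', '8', '4']
Total: 7

7


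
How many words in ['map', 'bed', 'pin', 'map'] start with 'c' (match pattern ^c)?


Pattern ^c anchors to start of word. Check which words begin with 'c':
  'map' -> no
  'bed' -> no
  'pin' -> no
  'map' -> no
Matching words: []
Count: 0

0


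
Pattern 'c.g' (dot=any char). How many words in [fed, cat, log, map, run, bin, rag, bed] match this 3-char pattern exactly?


Pattern 'c.g' means: starts with 'c', any single char, ends with 'g'.
Checking each word (must be exactly 3 chars):
  'fed' (len=3): no
  'cat' (len=3): no
  'log' (len=3): no
  'map' (len=3): no
  'run' (len=3): no
  'bin' (len=3): no
  'rag' (len=3): no
  'bed' (len=3): no
Matching words: []
Total: 0

0


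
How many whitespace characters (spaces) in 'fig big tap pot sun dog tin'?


\s matches whitespace characters (spaces, tabs, etc.).
Text: 'fig big tap pot sun dog tin'
This text has 7 words separated by spaces.
Number of spaces = number of words - 1 = 7 - 1 = 6

6


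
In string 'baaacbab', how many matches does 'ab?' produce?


Pattern 'ab?' matches 'a' optionally followed by 'b'.
String: 'baaacbab'
Scanning left to right for 'a' then checking next char:
  Match 1: 'a' (a not followed by b)
  Match 2: 'a' (a not followed by b)
  Match 3: 'a' (a not followed by b)
  Match 4: 'ab' (a followed by b)
Total matches: 4

4


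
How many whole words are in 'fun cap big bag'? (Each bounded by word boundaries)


Word boundaries (\b) mark the start/end of each word.
Text: 'fun cap big bag'
Splitting by whitespace:
  Word 1: 'fun'
  Word 2: 'cap'
  Word 3: 'big'
  Word 4: 'bag'
Total whole words: 4

4


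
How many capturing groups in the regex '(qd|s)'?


To count capturing groups, count each '(' that starts a group.
Pattern: '(qd|s)'
Walking through the pattern:
  Position 0: '(' -> group #1
Total capturing groups: 1

1


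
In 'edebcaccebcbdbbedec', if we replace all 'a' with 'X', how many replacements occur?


re.sub('a', 'X', text) replaces every occurrence of 'a' with 'X'.
Text: 'edebcaccebcbdbbedec'
Scanning for 'a':
  pos 5: 'a' -> replacement #1
Total replacements: 1

1


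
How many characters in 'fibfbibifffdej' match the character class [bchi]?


Character class [bchi] matches any of: {b, c, h, i}
Scanning string 'fibfbibifffdej' character by character:
  pos 0: 'f' -> no
  pos 1: 'i' -> MATCH
  pos 2: 'b' -> MATCH
  pos 3: 'f' -> no
  pos 4: 'b' -> MATCH
  pos 5: 'i' -> MATCH
  pos 6: 'b' -> MATCH
  pos 7: 'i' -> MATCH
  pos 8: 'f' -> no
  pos 9: 'f' -> no
  pos 10: 'f' -> no
  pos 11: 'd' -> no
  pos 12: 'e' -> no
  pos 13: 'j' -> no
Total matches: 6

6


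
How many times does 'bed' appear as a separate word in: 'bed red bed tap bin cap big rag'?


Scanning each word for exact match 'bed':
  Word 1: 'bed' -> MATCH
  Word 2: 'red' -> no
  Word 3: 'bed' -> MATCH
  Word 4: 'tap' -> no
  Word 5: 'bin' -> no
  Word 6: 'cap' -> no
  Word 7: 'big' -> no
  Word 8: 'rag' -> no
Total matches: 2

2


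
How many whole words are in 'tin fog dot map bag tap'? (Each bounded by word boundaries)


Word boundaries (\b) mark the start/end of each word.
Text: 'tin fog dot map bag tap'
Splitting by whitespace:
  Word 1: 'tin'
  Word 2: 'fog'
  Word 3: 'dot'
  Word 4: 'map'
  Word 5: 'bag'
  Word 6: 'tap'
Total whole words: 6

6


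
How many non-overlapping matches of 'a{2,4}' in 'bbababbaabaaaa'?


Pattern 'a{2,4}' matches between 2 and 4 consecutive a's (greedy).
String: 'bbababbaabaaaa'
Finding runs of a's and applying greedy matching:
  Run at pos 2: 'a' (length 1)
  Run at pos 4: 'a' (length 1)
  Run at pos 7: 'aa' (length 2)
  Run at pos 10: 'aaaa' (length 4)
Matches: ['aa', 'aaaa']
Count: 2

2


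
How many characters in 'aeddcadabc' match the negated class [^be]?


Negated class [^be] matches any char NOT in {b, e}
Scanning 'aeddcadabc':
  pos 0: 'a' -> MATCH
  pos 1: 'e' -> no (excluded)
  pos 2: 'd' -> MATCH
  pos 3: 'd' -> MATCH
  pos 4: 'c' -> MATCH
  pos 5: 'a' -> MATCH
  pos 6: 'd' -> MATCH
  pos 7: 'a' -> MATCH
  pos 8: 'b' -> no (excluded)
  pos 9: 'c' -> MATCH
Total matches: 8

8


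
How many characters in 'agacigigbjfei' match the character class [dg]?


Character class [dg] matches any of: {d, g}
Scanning string 'agacigigbjfei' character by character:
  pos 0: 'a' -> no
  pos 1: 'g' -> MATCH
  pos 2: 'a' -> no
  pos 3: 'c' -> no
  pos 4: 'i' -> no
  pos 5: 'g' -> MATCH
  pos 6: 'i' -> no
  pos 7: 'g' -> MATCH
  pos 8: 'b' -> no
  pos 9: 'j' -> no
  pos 10: 'f' -> no
  pos 11: 'e' -> no
  pos 12: 'i' -> no
Total matches: 3

3


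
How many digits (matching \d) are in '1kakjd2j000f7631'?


\d matches any digit 0-9.
Scanning '1kakjd2j000f7631':
  pos 0: '1' -> DIGIT
  pos 6: '2' -> DIGIT
  pos 8: '0' -> DIGIT
  pos 9: '0' -> DIGIT
  pos 10: '0' -> DIGIT
  pos 12: '7' -> DIGIT
  pos 13: '6' -> DIGIT
  pos 14: '3' -> DIGIT
  pos 15: '1' -> DIGIT
Digits found: ['1', '2', '0', '0', '0', '7', '6', '3', '1']
Total: 9

9


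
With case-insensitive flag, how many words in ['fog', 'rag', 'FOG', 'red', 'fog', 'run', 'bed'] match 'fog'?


Case-insensitive matching: compare each word's lowercase form to 'fog'.
  'fog' -> lower='fog' -> MATCH
  'rag' -> lower='rag' -> no
  'FOG' -> lower='fog' -> MATCH
  'red' -> lower='red' -> no
  'fog' -> lower='fog' -> MATCH
  'run' -> lower='run' -> no
  'bed' -> lower='bed' -> no
Matches: ['fog', 'FOG', 'fog']
Count: 3

3


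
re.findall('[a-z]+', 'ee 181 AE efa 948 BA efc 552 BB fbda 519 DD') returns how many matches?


Pattern '[a-z]+' finds one or more lowercase letters.
Text: 'ee 181 AE efa 948 BA efc 552 BB fbda 519 DD'
Scanning for matches:
  Match 1: 'ee'
  Match 2: 'efa'
  Match 3: 'efc'
  Match 4: 'fbda'
Total matches: 4

4


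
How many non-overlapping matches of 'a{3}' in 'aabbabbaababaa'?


Pattern 'a{3}' matches exactly 3 consecutive a's (greedy, non-overlapping).
String: 'aabbabbaababaa'
Scanning for runs of a's:
  Run at pos 0: 'aa' (length 2) -> 0 match(es)
  Run at pos 4: 'a' (length 1) -> 0 match(es)
  Run at pos 7: 'aa' (length 2) -> 0 match(es)
  Run at pos 10: 'a' (length 1) -> 0 match(es)
  Run at pos 12: 'aa' (length 2) -> 0 match(es)
Matches found: []
Total: 0

0


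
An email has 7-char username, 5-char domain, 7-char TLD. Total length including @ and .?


An email address has format: username@domain.tld
Username length: 7
'@' character: 1
Domain length: 5
'.' character: 1
TLD length: 7
Total = 7 + 1 + 5 + 1 + 7 = 21

21


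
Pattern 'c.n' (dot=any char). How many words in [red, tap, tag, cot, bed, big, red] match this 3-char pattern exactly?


Pattern 'c.n' means: starts with 'c', any single char, ends with 'n'.
Checking each word (must be exactly 3 chars):
  'red' (len=3): no
  'tap' (len=3): no
  'tag' (len=3): no
  'cot' (len=3): no
  'bed' (len=3): no
  'big' (len=3): no
  'red' (len=3): no
Matching words: []
Total: 0

0


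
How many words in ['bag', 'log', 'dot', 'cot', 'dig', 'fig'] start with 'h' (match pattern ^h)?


Pattern ^h anchors to start of word. Check which words begin with 'h':
  'bag' -> no
  'log' -> no
  'dot' -> no
  'cot' -> no
  'dig' -> no
  'fig' -> no
Matching words: []
Count: 0

0


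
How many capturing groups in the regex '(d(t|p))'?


To count capturing groups, count each '(' that starts a group.
Pattern: '(d(t|p))'
Walking through the pattern:
  Position 0: '(' -> group #1
  Position 2: '(' -> group #2
Total capturing groups: 2

2


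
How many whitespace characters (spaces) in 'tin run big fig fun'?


\s matches whitespace characters (spaces, tabs, etc.).
Text: 'tin run big fig fun'
This text has 5 words separated by spaces.
Number of spaces = number of words - 1 = 5 - 1 = 4

4


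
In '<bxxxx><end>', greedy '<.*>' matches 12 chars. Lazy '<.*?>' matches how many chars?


Greedy '<.*>' tries to match as MUCH as possible.
Lazy '<.*?>' tries to match as LITTLE as possible.

String: '<bxxxx><end>'
Greedy '<.*>' starts at first '<' and extends to the LAST '>': '<bxxxx><end>' (12 chars)
Lazy '<.*?>' starts at first '<' and stops at the FIRST '>': '<bxxxx>' (7 chars)

7


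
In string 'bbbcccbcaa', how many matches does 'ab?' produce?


Pattern 'ab?' matches 'a' optionally followed by 'b'.
String: 'bbbcccbcaa'
Scanning left to right for 'a' then checking next char:
  Match 1: 'a' (a not followed by b)
  Match 2: 'a' (a not followed by b)
Total matches: 2

2


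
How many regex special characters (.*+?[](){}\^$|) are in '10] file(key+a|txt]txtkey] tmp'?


Regex special characters are: . * + ? [ ] ( ) { } \ ^ $ |
Scanning '10] file(key+a|txt]txtkey] tmp':
  pos 2: ']' -> SPECIAL
  pos 8: '(' -> SPECIAL
  pos 12: '+' -> SPECIAL
  pos 14: '|' -> SPECIAL
  pos 18: ']' -> SPECIAL
  pos 25: ']' -> SPECIAL
Special chars found: [']', '(', '+', '|', ']', ']']
Total: 6

6


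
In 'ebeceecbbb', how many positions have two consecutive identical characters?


Looking for consecutive identical characters in 'ebeceecbbb':
  pos 0-1: 'e' vs 'b' -> different
  pos 1-2: 'b' vs 'e' -> different
  pos 2-3: 'e' vs 'c' -> different
  pos 3-4: 'c' vs 'e' -> different
  pos 4-5: 'e' vs 'e' -> MATCH ('ee')
  pos 5-6: 'e' vs 'c' -> different
  pos 6-7: 'c' vs 'b' -> different
  pos 7-8: 'b' vs 'b' -> MATCH ('bb')
  pos 8-9: 'b' vs 'b' -> MATCH ('bb')
Consecutive identical pairs: ['ee', 'bb', 'bb']
Count: 3

3


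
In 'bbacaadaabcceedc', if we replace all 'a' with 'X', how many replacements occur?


re.sub('a', 'X', text) replaces every occurrence of 'a' with 'X'.
Text: 'bbacaadaabcceedc'
Scanning for 'a':
  pos 2: 'a' -> replacement #1
  pos 4: 'a' -> replacement #2
  pos 5: 'a' -> replacement #3
  pos 7: 'a' -> replacement #4
  pos 8: 'a' -> replacement #5
Total replacements: 5

5


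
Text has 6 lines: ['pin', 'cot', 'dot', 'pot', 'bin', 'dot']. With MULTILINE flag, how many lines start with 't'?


With MULTILINE flag, ^ matches the start of each line.
Lines: ['pin', 'cot', 'dot', 'pot', 'bin', 'dot']
Checking which lines start with 't':
  Line 1: 'pin' -> no
  Line 2: 'cot' -> no
  Line 3: 'dot' -> no
  Line 4: 'pot' -> no
  Line 5: 'bin' -> no
  Line 6: 'dot' -> no
Matching lines: []
Count: 0

0


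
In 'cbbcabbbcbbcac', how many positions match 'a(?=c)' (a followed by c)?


Lookahead 'a(?=c)' matches 'a' only when followed by 'c'.
String: 'cbbcabbbcbbcac'
Checking each position where char is 'a':
  pos 4: 'a' -> no (next='b')
  pos 12: 'a' -> MATCH (next='c')
Matching positions: [12]
Count: 1

1


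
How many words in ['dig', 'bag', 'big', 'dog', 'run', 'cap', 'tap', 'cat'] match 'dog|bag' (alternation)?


Alternation 'dog|bag' matches either 'dog' or 'bag'.
Checking each word:
  'dig' -> no
  'bag' -> MATCH
  'big' -> no
  'dog' -> MATCH
  'run' -> no
  'cap' -> no
  'tap' -> no
  'cat' -> no
Matches: ['bag', 'dog']
Count: 2

2


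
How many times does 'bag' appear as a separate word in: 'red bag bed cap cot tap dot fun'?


Scanning each word for exact match 'bag':
  Word 1: 'red' -> no
  Word 2: 'bag' -> MATCH
  Word 3: 'bed' -> no
  Word 4: 'cap' -> no
  Word 5: 'cot' -> no
  Word 6: 'tap' -> no
  Word 7: 'dot' -> no
  Word 8: 'fun' -> no
Total matches: 1

1


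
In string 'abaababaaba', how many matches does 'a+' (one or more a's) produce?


Pattern 'a+' matches one or more consecutive a's.
String: 'abaababaaba'
Scanning for runs of a:
  Match 1: 'a' (length 1)
  Match 2: 'aa' (length 2)
  Match 3: 'a' (length 1)
  Match 4: 'aa' (length 2)
  Match 5: 'a' (length 1)
Total matches: 5

5


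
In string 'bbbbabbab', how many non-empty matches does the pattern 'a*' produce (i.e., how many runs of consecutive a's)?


Pattern 'a*' matches zero or more a's. We want non-empty runs of consecutive a's.
String: 'bbbbabbab'
Walking through the string to find runs of a's:
  Run 1: positions 4-4 -> 'a'
  Run 2: positions 7-7 -> 'a'
Non-empty runs found: ['a', 'a']
Count: 2

2


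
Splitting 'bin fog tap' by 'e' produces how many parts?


Splitting by 'e' breaks the string at each occurrence of the separator.
Text: 'bin fog tap'
Parts after split:
  Part 1: 'bin fog tap'
Total parts: 1

1


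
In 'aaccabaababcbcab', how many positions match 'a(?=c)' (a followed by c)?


Lookahead 'a(?=c)' matches 'a' only when followed by 'c'.
String: 'aaccabaababcbcab'
Checking each position where char is 'a':
  pos 0: 'a' -> no (next='a')
  pos 1: 'a' -> MATCH (next='c')
  pos 4: 'a' -> no (next='b')
  pos 6: 'a' -> no (next='a')
  pos 7: 'a' -> no (next='b')
  pos 9: 'a' -> no (next='b')
  pos 14: 'a' -> no (next='b')
Matching positions: [1]
Count: 1

1


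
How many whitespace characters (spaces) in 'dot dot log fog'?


\s matches whitespace characters (spaces, tabs, etc.).
Text: 'dot dot log fog'
This text has 4 words separated by spaces.
Number of spaces = number of words - 1 = 4 - 1 = 3

3


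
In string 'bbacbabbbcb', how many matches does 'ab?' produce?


Pattern 'ab?' matches 'a' optionally followed by 'b'.
String: 'bbacbabbbcb'
Scanning left to right for 'a' then checking next char:
  Match 1: 'a' (a not followed by b)
  Match 2: 'ab' (a followed by b)
Total matches: 2

2


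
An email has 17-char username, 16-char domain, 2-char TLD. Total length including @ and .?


An email address has format: username@domain.tld
Username length: 17
'@' character: 1
Domain length: 16
'.' character: 1
TLD length: 2
Total = 17 + 1 + 16 + 1 + 2 = 37

37


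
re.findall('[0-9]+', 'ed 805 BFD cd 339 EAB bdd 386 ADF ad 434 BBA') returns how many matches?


Pattern '[0-9]+' finds one or more digits.
Text: 'ed 805 BFD cd 339 EAB bdd 386 ADF ad 434 BBA'
Scanning for matches:
  Match 1: '805'
  Match 2: '339'
  Match 3: '386'
  Match 4: '434'
Total matches: 4

4


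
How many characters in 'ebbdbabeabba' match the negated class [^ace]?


Negated class [^ace] matches any char NOT in {a, c, e}
Scanning 'ebbdbabeabba':
  pos 0: 'e' -> no (excluded)
  pos 1: 'b' -> MATCH
  pos 2: 'b' -> MATCH
  pos 3: 'd' -> MATCH
  pos 4: 'b' -> MATCH
  pos 5: 'a' -> no (excluded)
  pos 6: 'b' -> MATCH
  pos 7: 'e' -> no (excluded)
  pos 8: 'a' -> no (excluded)
  pos 9: 'b' -> MATCH
  pos 10: 'b' -> MATCH
  pos 11: 'a' -> no (excluded)
Total matches: 7

7


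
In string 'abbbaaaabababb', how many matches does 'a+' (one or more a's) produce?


Pattern 'a+' matches one or more consecutive a's.
String: 'abbbaaaabababb'
Scanning for runs of a:
  Match 1: 'a' (length 1)
  Match 2: 'aaaa' (length 4)
  Match 3: 'a' (length 1)
  Match 4: 'a' (length 1)
Total matches: 4

4


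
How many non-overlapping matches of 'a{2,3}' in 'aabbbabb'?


Pattern 'a{2,3}' matches between 2 and 3 consecutive a's (greedy).
String: 'aabbbabb'
Finding runs of a's and applying greedy matching:
  Run at pos 0: 'aa' (length 2)
  Run at pos 5: 'a' (length 1)
Matches: ['aa']
Count: 1

1


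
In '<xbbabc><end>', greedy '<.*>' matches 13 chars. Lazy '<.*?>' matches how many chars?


Greedy '<.*>' tries to match as MUCH as possible.
Lazy '<.*?>' tries to match as LITTLE as possible.

String: '<xbbabc><end>'
Greedy '<.*>' starts at first '<' and extends to the LAST '>': '<xbbabc><end>' (13 chars)
Lazy '<.*?>' starts at first '<' and stops at the FIRST '>': '<xbbabc>' (8 chars)

8


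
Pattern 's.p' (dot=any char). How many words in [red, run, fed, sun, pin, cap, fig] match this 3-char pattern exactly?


Pattern 's.p' means: starts with 's', any single char, ends with 'p'.
Checking each word (must be exactly 3 chars):
  'red' (len=3): no
  'run' (len=3): no
  'fed' (len=3): no
  'sun' (len=3): no
  'pin' (len=3): no
  'cap' (len=3): no
  'fig' (len=3): no
Matching words: []
Total: 0

0


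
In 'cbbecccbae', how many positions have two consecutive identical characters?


Looking for consecutive identical characters in 'cbbecccbae':
  pos 0-1: 'c' vs 'b' -> different
  pos 1-2: 'b' vs 'b' -> MATCH ('bb')
  pos 2-3: 'b' vs 'e' -> different
  pos 3-4: 'e' vs 'c' -> different
  pos 4-5: 'c' vs 'c' -> MATCH ('cc')
  pos 5-6: 'c' vs 'c' -> MATCH ('cc')
  pos 6-7: 'c' vs 'b' -> different
  pos 7-8: 'b' vs 'a' -> different
  pos 8-9: 'a' vs 'e' -> different
Consecutive identical pairs: ['bb', 'cc', 'cc']
Count: 3

3


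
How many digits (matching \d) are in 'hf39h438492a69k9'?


\d matches any digit 0-9.
Scanning 'hf39h438492a69k9':
  pos 2: '3' -> DIGIT
  pos 3: '9' -> DIGIT
  pos 5: '4' -> DIGIT
  pos 6: '3' -> DIGIT
  pos 7: '8' -> DIGIT
  pos 8: '4' -> DIGIT
  pos 9: '9' -> DIGIT
  pos 10: '2' -> DIGIT
  pos 12: '6' -> DIGIT
  pos 13: '9' -> DIGIT
  pos 15: '9' -> DIGIT
Digits found: ['3', '9', '4', '3', '8', '4', '9', '2', '6', '9', '9']
Total: 11

11


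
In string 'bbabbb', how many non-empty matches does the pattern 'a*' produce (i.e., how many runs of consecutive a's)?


Pattern 'a*' matches zero or more a's. We want non-empty runs of consecutive a's.
String: 'bbabbb'
Walking through the string to find runs of a's:
  Run 1: positions 2-2 -> 'a'
Non-empty runs found: ['a']
Count: 1

1


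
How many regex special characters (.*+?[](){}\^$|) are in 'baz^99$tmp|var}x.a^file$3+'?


Regex special characters are: . * + ? [ ] ( ) { } \ ^ $ |
Scanning 'baz^99$tmp|var}x.a^file$3+':
  pos 3: '^' -> SPECIAL
  pos 6: '$' -> SPECIAL
  pos 10: '|' -> SPECIAL
  pos 14: '}' -> SPECIAL
  pos 16: '.' -> SPECIAL
  pos 18: '^' -> SPECIAL
  pos 23: '$' -> SPECIAL
  pos 25: '+' -> SPECIAL
Special chars found: ['^', '$', '|', '}', '.', '^', '$', '+']
Total: 8

8


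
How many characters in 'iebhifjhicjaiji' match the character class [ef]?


Character class [ef] matches any of: {e, f}
Scanning string 'iebhifjhicjaiji' character by character:
  pos 0: 'i' -> no
  pos 1: 'e' -> MATCH
  pos 2: 'b' -> no
  pos 3: 'h' -> no
  pos 4: 'i' -> no
  pos 5: 'f' -> MATCH
  pos 6: 'j' -> no
  pos 7: 'h' -> no
  pos 8: 'i' -> no
  pos 9: 'c' -> no
  pos 10: 'j' -> no
  pos 11: 'a' -> no
  pos 12: 'i' -> no
  pos 13: 'j' -> no
  pos 14: 'i' -> no
Total matches: 2

2


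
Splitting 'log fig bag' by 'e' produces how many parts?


Splitting by 'e' breaks the string at each occurrence of the separator.
Text: 'log fig bag'
Parts after split:
  Part 1: 'log fig bag'
Total parts: 1

1


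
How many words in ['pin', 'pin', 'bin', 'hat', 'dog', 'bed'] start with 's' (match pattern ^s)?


Pattern ^s anchors to start of word. Check which words begin with 's':
  'pin' -> no
  'pin' -> no
  'bin' -> no
  'hat' -> no
  'dog' -> no
  'bed' -> no
Matching words: []
Count: 0

0


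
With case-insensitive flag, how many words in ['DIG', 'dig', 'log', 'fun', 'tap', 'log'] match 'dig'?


Case-insensitive matching: compare each word's lowercase form to 'dig'.
  'DIG' -> lower='dig' -> MATCH
  'dig' -> lower='dig' -> MATCH
  'log' -> lower='log' -> no
  'fun' -> lower='fun' -> no
  'tap' -> lower='tap' -> no
  'log' -> lower='log' -> no
Matches: ['DIG', 'dig']
Count: 2

2


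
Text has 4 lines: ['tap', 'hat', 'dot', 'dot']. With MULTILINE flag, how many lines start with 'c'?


With MULTILINE flag, ^ matches the start of each line.
Lines: ['tap', 'hat', 'dot', 'dot']
Checking which lines start with 'c':
  Line 1: 'tap' -> no
  Line 2: 'hat' -> no
  Line 3: 'dot' -> no
  Line 4: 'dot' -> no
Matching lines: []
Count: 0

0


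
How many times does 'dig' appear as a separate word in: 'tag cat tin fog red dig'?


Scanning each word for exact match 'dig':
  Word 1: 'tag' -> no
  Word 2: 'cat' -> no
  Word 3: 'tin' -> no
  Word 4: 'fog' -> no
  Word 5: 'red' -> no
  Word 6: 'dig' -> MATCH
Total matches: 1

1


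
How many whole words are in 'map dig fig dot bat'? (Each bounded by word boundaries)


Word boundaries (\b) mark the start/end of each word.
Text: 'map dig fig dot bat'
Splitting by whitespace:
  Word 1: 'map'
  Word 2: 'dig'
  Word 3: 'fig'
  Word 4: 'dot'
  Word 5: 'bat'
Total whole words: 5

5


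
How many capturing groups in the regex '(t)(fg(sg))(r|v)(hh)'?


To count capturing groups, count each '(' that starts a group.
Pattern: '(t)(fg(sg))(r|v)(hh)'
Walking through the pattern:
  Position 0: '(' -> group #1
  Position 3: '(' -> group #2
  Position 6: '(' -> group #3
  Position 11: '(' -> group #4
  Position 16: '(' -> group #5
Total capturing groups: 5

5


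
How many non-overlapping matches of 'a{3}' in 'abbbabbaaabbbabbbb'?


Pattern 'a{3}' matches exactly 3 consecutive a's (greedy, non-overlapping).
String: 'abbbabbaaabbbabbbb'
Scanning for runs of a's:
  Run at pos 0: 'a' (length 1) -> 0 match(es)
  Run at pos 4: 'a' (length 1) -> 0 match(es)
  Run at pos 7: 'aaa' (length 3) -> 1 match(es)
  Run at pos 13: 'a' (length 1) -> 0 match(es)
Matches found: ['aaa']
Total: 1

1


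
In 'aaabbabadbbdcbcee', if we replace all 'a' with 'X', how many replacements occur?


re.sub('a', 'X', text) replaces every occurrence of 'a' with 'X'.
Text: 'aaabbabadbbdcbcee'
Scanning for 'a':
  pos 0: 'a' -> replacement #1
  pos 1: 'a' -> replacement #2
  pos 2: 'a' -> replacement #3
  pos 5: 'a' -> replacement #4
  pos 7: 'a' -> replacement #5
Total replacements: 5

5


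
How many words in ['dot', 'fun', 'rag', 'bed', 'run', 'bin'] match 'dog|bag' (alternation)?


Alternation 'dog|bag' matches either 'dog' or 'bag'.
Checking each word:
  'dot' -> no
  'fun' -> no
  'rag' -> no
  'bed' -> no
  'run' -> no
  'bin' -> no
Matches: []
Count: 0

0


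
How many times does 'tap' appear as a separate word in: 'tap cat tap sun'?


Scanning each word for exact match 'tap':
  Word 1: 'tap' -> MATCH
  Word 2: 'cat' -> no
  Word 3: 'tap' -> MATCH
  Word 4: 'sun' -> no
Total matches: 2

2


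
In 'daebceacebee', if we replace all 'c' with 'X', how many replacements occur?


re.sub('c', 'X', text) replaces every occurrence of 'c' with 'X'.
Text: 'daebceacebee'
Scanning for 'c':
  pos 4: 'c' -> replacement #1
  pos 7: 'c' -> replacement #2
Total replacements: 2

2


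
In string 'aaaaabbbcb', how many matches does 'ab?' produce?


Pattern 'ab?' matches 'a' optionally followed by 'b'.
String: 'aaaaabbbcb'
Scanning left to right for 'a' then checking next char:
  Match 1: 'a' (a not followed by b)
  Match 2: 'a' (a not followed by b)
  Match 3: 'a' (a not followed by b)
  Match 4: 'a' (a not followed by b)
  Match 5: 'ab' (a followed by b)
Total matches: 5

5


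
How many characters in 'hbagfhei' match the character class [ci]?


Character class [ci] matches any of: {c, i}
Scanning string 'hbagfhei' character by character:
  pos 0: 'h' -> no
  pos 1: 'b' -> no
  pos 2: 'a' -> no
  pos 3: 'g' -> no
  pos 4: 'f' -> no
  pos 5: 'h' -> no
  pos 6: 'e' -> no
  pos 7: 'i' -> MATCH
Total matches: 1

1


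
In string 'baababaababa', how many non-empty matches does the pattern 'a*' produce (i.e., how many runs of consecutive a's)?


Pattern 'a*' matches zero or more a's. We want non-empty runs of consecutive a's.
String: 'baababaababa'
Walking through the string to find runs of a's:
  Run 1: positions 1-2 -> 'aa'
  Run 2: positions 4-4 -> 'a'
  Run 3: positions 6-7 -> 'aa'
  Run 4: positions 9-9 -> 'a'
  Run 5: positions 11-11 -> 'a'
Non-empty runs found: ['aa', 'a', 'aa', 'a', 'a']
Count: 5

5


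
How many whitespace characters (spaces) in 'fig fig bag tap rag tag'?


\s matches whitespace characters (spaces, tabs, etc.).
Text: 'fig fig bag tap rag tag'
This text has 6 words separated by spaces.
Number of spaces = number of words - 1 = 6 - 1 = 5

5


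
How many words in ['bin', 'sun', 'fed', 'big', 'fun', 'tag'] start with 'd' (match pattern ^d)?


Pattern ^d anchors to start of word. Check which words begin with 'd':
  'bin' -> no
  'sun' -> no
  'fed' -> no
  'big' -> no
  'fun' -> no
  'tag' -> no
Matching words: []
Count: 0

0


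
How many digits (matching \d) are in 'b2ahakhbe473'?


\d matches any digit 0-9.
Scanning 'b2ahakhbe473':
  pos 1: '2' -> DIGIT
  pos 9: '4' -> DIGIT
  pos 10: '7' -> DIGIT
  pos 11: '3' -> DIGIT
Digits found: ['2', '4', '7', '3']
Total: 4

4


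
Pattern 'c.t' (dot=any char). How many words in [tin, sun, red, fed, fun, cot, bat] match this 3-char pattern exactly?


Pattern 'c.t' means: starts with 'c', any single char, ends with 't'.
Checking each word (must be exactly 3 chars):
  'tin' (len=3): no
  'sun' (len=3): no
  'red' (len=3): no
  'fed' (len=3): no
  'fun' (len=3): no
  'cot' (len=3): MATCH
  'bat' (len=3): no
Matching words: ['cot']
Total: 1

1


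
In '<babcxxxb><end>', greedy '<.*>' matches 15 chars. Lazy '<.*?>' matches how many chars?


Greedy '<.*>' tries to match as MUCH as possible.
Lazy '<.*?>' tries to match as LITTLE as possible.

String: '<babcxxxb><end>'
Greedy '<.*>' starts at first '<' and extends to the LAST '>': '<babcxxxb><end>' (15 chars)
Lazy '<.*?>' starts at first '<' and stops at the FIRST '>': '<babcxxxb>' (10 chars)

10


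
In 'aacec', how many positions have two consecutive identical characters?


Looking for consecutive identical characters in 'aacec':
  pos 0-1: 'a' vs 'a' -> MATCH ('aa')
  pos 1-2: 'a' vs 'c' -> different
  pos 2-3: 'c' vs 'e' -> different
  pos 3-4: 'e' vs 'c' -> different
Consecutive identical pairs: ['aa']
Count: 1

1


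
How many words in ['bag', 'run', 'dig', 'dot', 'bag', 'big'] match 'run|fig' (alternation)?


Alternation 'run|fig' matches either 'run' or 'fig'.
Checking each word:
  'bag' -> no
  'run' -> MATCH
  'dig' -> no
  'dot' -> no
  'bag' -> no
  'big' -> no
Matches: ['run']
Count: 1

1


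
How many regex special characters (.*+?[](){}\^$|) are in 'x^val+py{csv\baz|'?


Regex special characters are: . * + ? [ ] ( ) { } \ ^ $ |
Scanning 'x^val+py{csv\baz|':
  pos 1: '^' -> SPECIAL
  pos 5: '+' -> SPECIAL
  pos 8: '{' -> SPECIAL
  pos 12: '\' -> SPECIAL
  pos 16: '|' -> SPECIAL
Special chars found: ['^', '+', '{', '\\', '|']
Total: 5

5


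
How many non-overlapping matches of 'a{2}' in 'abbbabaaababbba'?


Pattern 'a{2}' matches exactly 2 consecutive a's (greedy, non-overlapping).
String: 'abbbabaaababbba'
Scanning for runs of a's:
  Run at pos 0: 'a' (length 1) -> 0 match(es)
  Run at pos 4: 'a' (length 1) -> 0 match(es)
  Run at pos 6: 'aaa' (length 3) -> 1 match(es)
  Run at pos 10: 'a' (length 1) -> 0 match(es)
  Run at pos 14: 'a' (length 1) -> 0 match(es)
Matches found: ['aa']
Total: 1

1


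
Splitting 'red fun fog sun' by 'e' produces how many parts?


Splitting by 'e' breaks the string at each occurrence of the separator.
Text: 'red fun fog sun'
Parts after split:
  Part 1: 'r'
  Part 2: 'd fun fog sun'
Total parts: 2

2


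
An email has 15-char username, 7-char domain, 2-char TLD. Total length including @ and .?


An email address has format: username@domain.tld
Username length: 15
'@' character: 1
Domain length: 7
'.' character: 1
TLD length: 2
Total = 15 + 1 + 7 + 1 + 2 = 26

26


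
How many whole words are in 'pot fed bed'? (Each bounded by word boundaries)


Word boundaries (\b) mark the start/end of each word.
Text: 'pot fed bed'
Splitting by whitespace:
  Word 1: 'pot'
  Word 2: 'fed'
  Word 3: 'bed'
Total whole words: 3

3


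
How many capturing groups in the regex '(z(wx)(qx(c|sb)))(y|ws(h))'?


To count capturing groups, count each '(' that starts a group.
Pattern: '(z(wx)(qx(c|sb)))(y|ws(h))'
Walking through the pattern:
  Position 0: '(' -> group #1
  Position 2: '(' -> group #2
  Position 6: '(' -> group #3
  Position 9: '(' -> group #4
  Position 17: '(' -> group #5
  Position 22: '(' -> group #6
Total capturing groups: 6

6


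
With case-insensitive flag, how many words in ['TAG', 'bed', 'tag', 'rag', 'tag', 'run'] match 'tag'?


Case-insensitive matching: compare each word's lowercase form to 'tag'.
  'TAG' -> lower='tag' -> MATCH
  'bed' -> lower='bed' -> no
  'tag' -> lower='tag' -> MATCH
  'rag' -> lower='rag' -> no
  'tag' -> lower='tag' -> MATCH
  'run' -> lower='run' -> no
Matches: ['TAG', 'tag', 'tag']
Count: 3

3


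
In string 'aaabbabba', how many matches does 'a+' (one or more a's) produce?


Pattern 'a+' matches one or more consecutive a's.
String: 'aaabbabba'
Scanning for runs of a:
  Match 1: 'aaa' (length 3)
  Match 2: 'a' (length 1)
  Match 3: 'a' (length 1)
Total matches: 3

3


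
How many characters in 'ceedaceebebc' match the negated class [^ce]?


Negated class [^ce] matches any char NOT in {c, e}
Scanning 'ceedaceebebc':
  pos 0: 'c' -> no (excluded)
  pos 1: 'e' -> no (excluded)
  pos 2: 'e' -> no (excluded)
  pos 3: 'd' -> MATCH
  pos 4: 'a' -> MATCH
  pos 5: 'c' -> no (excluded)
  pos 6: 'e' -> no (excluded)
  pos 7: 'e' -> no (excluded)
  pos 8: 'b' -> MATCH
  pos 9: 'e' -> no (excluded)
  pos 10: 'b' -> MATCH
  pos 11: 'c' -> no (excluded)
Total matches: 4

4
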